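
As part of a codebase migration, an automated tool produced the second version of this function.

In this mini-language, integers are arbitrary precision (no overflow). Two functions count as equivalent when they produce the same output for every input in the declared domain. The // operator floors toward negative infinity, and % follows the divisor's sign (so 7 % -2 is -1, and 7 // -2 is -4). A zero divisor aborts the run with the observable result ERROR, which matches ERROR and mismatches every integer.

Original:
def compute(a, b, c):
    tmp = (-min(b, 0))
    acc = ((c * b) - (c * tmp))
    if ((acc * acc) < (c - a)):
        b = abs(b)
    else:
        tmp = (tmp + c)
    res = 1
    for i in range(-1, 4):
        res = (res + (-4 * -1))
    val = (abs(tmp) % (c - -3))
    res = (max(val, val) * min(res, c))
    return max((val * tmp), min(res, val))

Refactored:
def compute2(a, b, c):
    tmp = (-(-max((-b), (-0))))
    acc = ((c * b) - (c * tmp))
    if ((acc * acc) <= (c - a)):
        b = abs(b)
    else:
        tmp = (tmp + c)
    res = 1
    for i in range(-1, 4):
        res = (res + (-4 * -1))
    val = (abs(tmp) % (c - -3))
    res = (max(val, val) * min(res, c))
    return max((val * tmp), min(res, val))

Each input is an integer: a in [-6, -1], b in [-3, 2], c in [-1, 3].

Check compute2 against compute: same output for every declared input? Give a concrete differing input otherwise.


Consider the input a=-6, b=1, c=3.
compute: tmp=0, then acc=3, then ((acc * acc) < (c - a)) is false, then tmp=3, then res=1, then (i=-1), then res=5, then (i=0), then res=9, then (i=1), then res=13, then (i=2), then res=17, then (i=3), then res=21, then val=3, then res=9, then returns 9
compute2: tmp=0, then acc=3, then ((acc * acc) <= (c - a)) is true, then b=1, then res=1, then (i=-1), then res=5, then (i=0), then res=9, then (i=1), then res=13, then (i=2), then res=17, then (i=3), then res=21, then val=0, then res=0, then returns 0
9 != 0, so the rewrite changes behavior.
verdict: not equivalent; witness: a=-6, b=1, c=3


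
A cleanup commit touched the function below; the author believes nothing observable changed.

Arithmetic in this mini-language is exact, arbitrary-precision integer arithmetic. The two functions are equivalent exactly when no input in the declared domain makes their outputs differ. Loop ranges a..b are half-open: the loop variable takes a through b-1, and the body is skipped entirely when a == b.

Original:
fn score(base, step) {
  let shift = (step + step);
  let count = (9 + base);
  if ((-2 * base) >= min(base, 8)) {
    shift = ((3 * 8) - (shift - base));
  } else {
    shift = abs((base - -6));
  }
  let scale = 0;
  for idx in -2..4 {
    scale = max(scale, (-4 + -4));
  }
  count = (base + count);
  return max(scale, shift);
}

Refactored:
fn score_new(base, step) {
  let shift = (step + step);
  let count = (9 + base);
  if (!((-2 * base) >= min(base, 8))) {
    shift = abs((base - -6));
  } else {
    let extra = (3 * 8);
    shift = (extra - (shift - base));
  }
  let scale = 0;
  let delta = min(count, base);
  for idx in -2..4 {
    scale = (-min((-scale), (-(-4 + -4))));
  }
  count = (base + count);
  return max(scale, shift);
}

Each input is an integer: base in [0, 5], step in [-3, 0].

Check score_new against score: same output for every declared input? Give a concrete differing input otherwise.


Comparing the listings, the differences include: boolean connective usage differs, and statement counts differ, and min/max/abs usage differs, and local variable names differ.
As a probe, take base=4, step=0: score runs shift = 0; count = 13; ((-2 * base) >= min(base, 8)) -> false; shift = 10; scale = 0; [idx=-2]; scale = 0; [idx=-1]; scale = 0; [idx=0]; scale = 0; [idx=1]; scale = 0; [idx=2]; scale = 0; [idx=3]; scale = 0; count = 17; return 10; score_new runs shift = 0; count = 13; (!((-2 * base) >= min(base, 8))) -> true; shift = 10; scale = 0; delta = 4; [idx=-2]; scale = 0; [idx=-1]; scale = 0; [idx=0]; scale = 0; [idx=1]; scale = 0; [idx=2]; scale = 0; [idx=3]; scale = 0; count = 17; return 10; both end at 10.
An exhaustive pass over the 24 declared inputs shows identical outputs.
verdict: equivalent


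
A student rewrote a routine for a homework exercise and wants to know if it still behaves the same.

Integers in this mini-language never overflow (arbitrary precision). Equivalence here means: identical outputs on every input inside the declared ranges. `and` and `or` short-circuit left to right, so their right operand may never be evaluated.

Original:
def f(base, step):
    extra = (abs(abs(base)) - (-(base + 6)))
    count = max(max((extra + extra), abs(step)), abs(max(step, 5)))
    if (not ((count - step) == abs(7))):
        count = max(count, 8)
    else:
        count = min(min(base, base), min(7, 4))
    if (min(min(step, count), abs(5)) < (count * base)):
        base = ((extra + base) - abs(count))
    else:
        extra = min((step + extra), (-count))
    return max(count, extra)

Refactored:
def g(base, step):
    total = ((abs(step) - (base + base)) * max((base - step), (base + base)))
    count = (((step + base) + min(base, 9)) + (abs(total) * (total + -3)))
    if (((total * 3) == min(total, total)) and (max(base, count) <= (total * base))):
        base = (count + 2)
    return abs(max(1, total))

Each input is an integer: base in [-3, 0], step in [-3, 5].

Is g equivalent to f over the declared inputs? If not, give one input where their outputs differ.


These are not equivalent — on base=-3, step=-3 the outputs split (12 vs 1).
f: extra becomes 6; next count becomes 12; next (not ((count - step) == abs(7))) evaluates to true; next count becomes 12; next (min(min(step, count), abs(5)) < (count * base)) evaluates to false; next extra becomes -12; next final value 12
g: total becomes 0; next count becomes -9; next (((total * 3) == min(total, total)) and (max(base, count) <= (total * base))) evaluates to true; next base becomes -7; next final value 1
verdict: not equivalent; witness: base=-3, step=-3


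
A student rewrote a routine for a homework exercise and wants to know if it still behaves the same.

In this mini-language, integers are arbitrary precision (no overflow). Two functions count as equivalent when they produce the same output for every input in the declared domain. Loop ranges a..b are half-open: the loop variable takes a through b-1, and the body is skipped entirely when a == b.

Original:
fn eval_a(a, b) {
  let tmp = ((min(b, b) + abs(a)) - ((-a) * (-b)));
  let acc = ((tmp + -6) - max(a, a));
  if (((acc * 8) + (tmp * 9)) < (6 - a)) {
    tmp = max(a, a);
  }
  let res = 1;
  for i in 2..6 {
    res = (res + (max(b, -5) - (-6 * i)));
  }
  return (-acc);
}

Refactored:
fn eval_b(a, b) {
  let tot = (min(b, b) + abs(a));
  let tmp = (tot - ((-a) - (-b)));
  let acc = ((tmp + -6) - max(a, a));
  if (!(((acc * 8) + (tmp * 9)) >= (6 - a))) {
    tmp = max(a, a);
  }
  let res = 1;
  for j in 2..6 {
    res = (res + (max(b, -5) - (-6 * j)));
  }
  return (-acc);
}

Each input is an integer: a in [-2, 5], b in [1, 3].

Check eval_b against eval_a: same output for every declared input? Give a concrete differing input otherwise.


There is a counterexample at a=-2, b=1: -1 on one side, 4 on the other.
eval_a: tmp=5, then acc=1, then (((acc * 8) + (tmp * 9)) < (6 - a)) is false, then res=1, then (i=2), then res=14, then (i=3), then res=33, then (i=4), then res=58, then (i=5), then res=89, then returns -1
eval_b: tot=3, then tmp=0, then acc=-4, then (!(((acc * 8) + (tmp * 9)) >= (6 - a))) is true, then tmp=-2, then res=1, then (j=2), then res=14, then (j=3), then res=33, then (j=4), then res=58, then (j=5), then res=89, then returns 4
verdict: not equivalent; witness: a=-2, b=1


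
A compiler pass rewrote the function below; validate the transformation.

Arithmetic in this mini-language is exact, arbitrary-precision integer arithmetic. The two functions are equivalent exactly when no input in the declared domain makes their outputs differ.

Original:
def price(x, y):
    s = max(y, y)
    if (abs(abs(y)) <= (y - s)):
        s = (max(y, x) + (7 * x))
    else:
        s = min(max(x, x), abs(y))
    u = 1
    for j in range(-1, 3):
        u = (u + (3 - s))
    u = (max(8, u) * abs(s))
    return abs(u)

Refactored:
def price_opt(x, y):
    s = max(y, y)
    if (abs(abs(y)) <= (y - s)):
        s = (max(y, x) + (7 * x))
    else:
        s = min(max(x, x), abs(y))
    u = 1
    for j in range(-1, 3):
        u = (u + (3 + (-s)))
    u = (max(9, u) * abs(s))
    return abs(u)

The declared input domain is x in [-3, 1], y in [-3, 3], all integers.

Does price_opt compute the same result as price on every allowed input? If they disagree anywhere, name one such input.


There is a counterexample at x=1, y=0: 64 on one side, 72 on the other.
price: s=0, then (abs(abs(y)) <= (y - s)) is true, then s=8, then u=1, then (j=-1), then u=-4, then (j=0), then u=-9, then (j=1), then u=-14, then (j=2), then u=-19, then u=64, then returns 64
price_opt: s=0, then (abs(abs(y)) <= (y - s)) is true, then s=8, then u=1, then (j=-1), then u=-4, then (j=0), then u=-9, then (j=1), then u=-14, then (j=2), then u=-19, then u=72, then returns 72
verdict: not equivalent; witness: x=1, y=0


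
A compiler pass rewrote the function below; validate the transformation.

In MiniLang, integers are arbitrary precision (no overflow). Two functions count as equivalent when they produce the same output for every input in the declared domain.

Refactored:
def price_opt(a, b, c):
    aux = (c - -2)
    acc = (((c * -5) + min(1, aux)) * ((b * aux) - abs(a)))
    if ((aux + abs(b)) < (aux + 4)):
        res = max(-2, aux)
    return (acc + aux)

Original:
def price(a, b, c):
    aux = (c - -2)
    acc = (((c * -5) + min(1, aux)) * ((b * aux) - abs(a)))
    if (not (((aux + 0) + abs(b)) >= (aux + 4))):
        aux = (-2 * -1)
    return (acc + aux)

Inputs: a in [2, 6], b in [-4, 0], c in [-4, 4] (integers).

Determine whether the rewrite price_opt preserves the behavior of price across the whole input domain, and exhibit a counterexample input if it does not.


At a=2, b=-3, c=-4: price gives 74, price_opt gives 70.
verdict: not equivalent; witness: a=2, b=-3, c=-4


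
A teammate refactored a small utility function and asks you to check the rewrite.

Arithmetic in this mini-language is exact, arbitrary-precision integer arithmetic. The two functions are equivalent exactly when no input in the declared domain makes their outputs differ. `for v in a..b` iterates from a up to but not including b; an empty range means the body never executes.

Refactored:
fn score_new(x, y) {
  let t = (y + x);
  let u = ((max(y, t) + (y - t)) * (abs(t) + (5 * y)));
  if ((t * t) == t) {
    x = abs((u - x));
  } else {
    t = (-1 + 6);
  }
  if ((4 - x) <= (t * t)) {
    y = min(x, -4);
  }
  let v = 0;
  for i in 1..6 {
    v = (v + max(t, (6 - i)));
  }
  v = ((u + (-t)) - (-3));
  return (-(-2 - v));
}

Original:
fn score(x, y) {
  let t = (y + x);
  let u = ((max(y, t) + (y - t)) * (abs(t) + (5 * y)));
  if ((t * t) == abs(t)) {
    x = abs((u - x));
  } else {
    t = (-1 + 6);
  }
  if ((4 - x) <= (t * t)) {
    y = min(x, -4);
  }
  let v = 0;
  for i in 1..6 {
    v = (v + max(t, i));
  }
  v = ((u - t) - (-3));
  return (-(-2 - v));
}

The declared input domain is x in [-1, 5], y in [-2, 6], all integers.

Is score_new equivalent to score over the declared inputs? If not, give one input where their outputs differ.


x=-1, y=0 yields 7 from score but 1 from score_new.
verdict: not equivalent; witness: x=-1, y=0


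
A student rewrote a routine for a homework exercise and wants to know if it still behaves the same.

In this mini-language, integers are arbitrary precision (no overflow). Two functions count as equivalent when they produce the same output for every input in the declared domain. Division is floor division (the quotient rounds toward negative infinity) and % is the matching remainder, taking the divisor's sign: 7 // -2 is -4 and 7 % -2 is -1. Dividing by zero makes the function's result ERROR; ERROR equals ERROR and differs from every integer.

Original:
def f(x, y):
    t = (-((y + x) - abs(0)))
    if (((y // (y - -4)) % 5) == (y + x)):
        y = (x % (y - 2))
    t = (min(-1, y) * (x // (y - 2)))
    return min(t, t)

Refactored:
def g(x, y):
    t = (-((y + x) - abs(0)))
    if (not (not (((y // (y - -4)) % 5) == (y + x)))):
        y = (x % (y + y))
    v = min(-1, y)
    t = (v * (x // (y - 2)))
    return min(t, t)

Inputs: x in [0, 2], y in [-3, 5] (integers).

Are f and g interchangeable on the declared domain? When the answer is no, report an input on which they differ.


At x=0, y=0: f gives 0, g gives ERROR.
verdict: not equivalent; witness: x=0, y=0


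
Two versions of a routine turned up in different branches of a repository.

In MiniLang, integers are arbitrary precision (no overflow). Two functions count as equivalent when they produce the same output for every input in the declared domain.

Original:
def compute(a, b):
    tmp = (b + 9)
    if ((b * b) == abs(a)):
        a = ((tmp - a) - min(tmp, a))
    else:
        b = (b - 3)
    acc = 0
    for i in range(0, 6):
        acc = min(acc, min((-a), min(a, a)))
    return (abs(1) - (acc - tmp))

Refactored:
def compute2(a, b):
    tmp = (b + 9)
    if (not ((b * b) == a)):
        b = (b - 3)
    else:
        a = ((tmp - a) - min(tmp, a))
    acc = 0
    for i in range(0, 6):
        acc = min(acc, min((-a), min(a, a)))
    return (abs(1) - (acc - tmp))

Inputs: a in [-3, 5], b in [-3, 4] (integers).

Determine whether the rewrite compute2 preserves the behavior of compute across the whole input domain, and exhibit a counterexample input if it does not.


These are not equivalent — on a=-1, b=-1 the outputs split (19 vs 10).
compute: tmp := 8 | ((b * b) == abs(a)): true | a := 10 | acc := 0 | iter i=0: | acc := -10 | iter i=1: | acc := -10 | iter i=2: | acc := -10 | iter i=3: | acc := -10 | iter i=4: | acc := -10 | iter i=5: | acc := -10 | result 19
compute2: tmp := 8 | (not ((b * b) == a)): true | b := -4 | acc := 0 | iter i=0: | acc := -1 | iter i=1: | acc := -1 | iter i=2: | acc := -1 | iter i=3: | acc := -1 | iter i=4: | acc := -1 | iter i=5: | acc := -1 | result 10
verdict: not equivalent; witness: a=-1, b=-1


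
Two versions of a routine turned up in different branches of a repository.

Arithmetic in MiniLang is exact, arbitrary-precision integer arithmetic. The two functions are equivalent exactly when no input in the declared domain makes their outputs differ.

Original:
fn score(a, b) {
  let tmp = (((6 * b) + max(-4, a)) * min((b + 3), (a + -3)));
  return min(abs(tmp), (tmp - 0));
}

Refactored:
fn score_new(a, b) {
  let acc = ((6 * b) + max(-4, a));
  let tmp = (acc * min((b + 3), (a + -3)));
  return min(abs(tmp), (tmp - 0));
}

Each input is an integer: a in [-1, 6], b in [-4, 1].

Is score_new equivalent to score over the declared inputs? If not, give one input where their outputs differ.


The two versions differ — the changes include statement counts differ, local variable names differ.
Spot check at a=2, b=-2 — score: tmp := 10 | result 10. score_new: acc := -10 | tmp := 10 | result 10. Both give 10.
Every one of the 48 inputs gives matching results.
verdict: equivalent


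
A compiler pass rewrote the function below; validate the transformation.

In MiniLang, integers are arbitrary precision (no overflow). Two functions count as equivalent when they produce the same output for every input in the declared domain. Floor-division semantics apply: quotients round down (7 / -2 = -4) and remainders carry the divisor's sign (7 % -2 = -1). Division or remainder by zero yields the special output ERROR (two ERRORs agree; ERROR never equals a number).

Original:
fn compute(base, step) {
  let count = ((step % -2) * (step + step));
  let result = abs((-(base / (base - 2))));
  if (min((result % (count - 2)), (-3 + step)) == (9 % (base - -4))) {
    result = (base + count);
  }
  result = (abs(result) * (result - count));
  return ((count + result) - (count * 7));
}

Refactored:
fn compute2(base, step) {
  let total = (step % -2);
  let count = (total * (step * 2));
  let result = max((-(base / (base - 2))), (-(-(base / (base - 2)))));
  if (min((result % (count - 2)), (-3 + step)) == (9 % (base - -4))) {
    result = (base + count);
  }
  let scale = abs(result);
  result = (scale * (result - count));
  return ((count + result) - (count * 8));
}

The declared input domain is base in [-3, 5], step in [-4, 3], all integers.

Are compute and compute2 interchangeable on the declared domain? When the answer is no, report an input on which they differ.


The rewrite breaks on base=-3, step=-3, where the results are -36 and -42.
compute: count = 6; result = 0; (min((result % (count - 2)), (-3 + step)) == (9 % (base - -4))) -> false; result = 0; return -36
compute2: total = -1; count = 6; result = 0; (min((result % (count - 2)), (-3 + step)) == (9 % (base - -4))) -> false; scale = 0; result = 0; return -42
verdict: not equivalent; witness: base=-3, step=-3


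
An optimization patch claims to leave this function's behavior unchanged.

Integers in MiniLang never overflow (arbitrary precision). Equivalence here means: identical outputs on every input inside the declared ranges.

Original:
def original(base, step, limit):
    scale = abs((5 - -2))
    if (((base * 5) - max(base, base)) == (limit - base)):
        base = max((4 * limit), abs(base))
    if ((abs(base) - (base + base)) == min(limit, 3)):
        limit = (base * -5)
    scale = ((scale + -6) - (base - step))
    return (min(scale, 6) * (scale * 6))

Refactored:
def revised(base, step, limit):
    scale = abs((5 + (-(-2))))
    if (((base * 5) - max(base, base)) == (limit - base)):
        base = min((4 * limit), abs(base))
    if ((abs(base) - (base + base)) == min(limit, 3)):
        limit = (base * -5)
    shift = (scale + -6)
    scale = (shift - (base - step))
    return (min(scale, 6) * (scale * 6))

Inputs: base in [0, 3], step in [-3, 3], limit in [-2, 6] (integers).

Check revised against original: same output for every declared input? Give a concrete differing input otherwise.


On input base=1, step=-3, limit=5, original returns 2904 while revised returns 54.
verdict: not equivalent; witness: base=1, step=-3, limit=5


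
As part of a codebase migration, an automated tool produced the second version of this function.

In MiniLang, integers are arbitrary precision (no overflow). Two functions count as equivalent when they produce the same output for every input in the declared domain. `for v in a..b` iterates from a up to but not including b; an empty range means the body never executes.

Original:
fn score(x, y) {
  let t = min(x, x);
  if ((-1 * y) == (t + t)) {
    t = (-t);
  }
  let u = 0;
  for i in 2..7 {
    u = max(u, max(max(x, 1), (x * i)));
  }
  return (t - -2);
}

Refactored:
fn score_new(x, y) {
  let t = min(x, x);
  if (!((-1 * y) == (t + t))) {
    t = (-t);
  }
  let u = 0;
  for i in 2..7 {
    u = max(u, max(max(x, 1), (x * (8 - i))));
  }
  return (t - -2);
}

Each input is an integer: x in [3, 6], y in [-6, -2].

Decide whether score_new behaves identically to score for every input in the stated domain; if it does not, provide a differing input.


Evaluate both at x=3, y=-6.
score: t=3, then ((-1 * y) == (t + t)) is true, then t=-3, then u=0, then (i=2), then u=6, then (i=3), then u=9, then (i=4), then u=12, then (i=5), then u=15, then (i=6), then u=18, then returns -1
score_new: t=3, then (!((-1 * y) == (t + t))) is false, then u=0, then (i=2), then u=18, then (i=3), then u=18, then (i=4), then u=18, then (i=5), then u=18, then (i=6), then u=18, then returns 5
-1 vs 5 — the two versions disagree here.
verdict: not equivalent; witness: x=3, y=-6


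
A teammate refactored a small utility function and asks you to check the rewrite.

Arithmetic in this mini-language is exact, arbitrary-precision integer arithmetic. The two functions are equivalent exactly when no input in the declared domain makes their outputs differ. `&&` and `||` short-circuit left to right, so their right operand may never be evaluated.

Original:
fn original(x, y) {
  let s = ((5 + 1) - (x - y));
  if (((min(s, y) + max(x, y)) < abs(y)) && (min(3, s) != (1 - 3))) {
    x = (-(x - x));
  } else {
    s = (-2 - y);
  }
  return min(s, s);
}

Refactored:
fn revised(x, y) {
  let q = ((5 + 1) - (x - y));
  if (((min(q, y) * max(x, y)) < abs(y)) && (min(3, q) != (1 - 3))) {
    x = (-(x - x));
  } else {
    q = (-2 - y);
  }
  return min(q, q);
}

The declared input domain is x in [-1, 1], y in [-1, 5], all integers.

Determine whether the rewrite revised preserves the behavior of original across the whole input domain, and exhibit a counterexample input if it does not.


Consider the input x=-1, y=-1.
original: s := 6 | (((min(s, y) + max(x, y)) < abs(y)) && (min(3, s) != (1 - 3))): true | x := 0 | result 6
revised: q := 6 | (((min(q, y) * max(x, y)) < abs(y)) && (min(3, q) != (1 - 3))): false | q := -1 | result -1
6 against -1: the behavior changed.
verdict: not equivalent; witness: x=-1, y=-1


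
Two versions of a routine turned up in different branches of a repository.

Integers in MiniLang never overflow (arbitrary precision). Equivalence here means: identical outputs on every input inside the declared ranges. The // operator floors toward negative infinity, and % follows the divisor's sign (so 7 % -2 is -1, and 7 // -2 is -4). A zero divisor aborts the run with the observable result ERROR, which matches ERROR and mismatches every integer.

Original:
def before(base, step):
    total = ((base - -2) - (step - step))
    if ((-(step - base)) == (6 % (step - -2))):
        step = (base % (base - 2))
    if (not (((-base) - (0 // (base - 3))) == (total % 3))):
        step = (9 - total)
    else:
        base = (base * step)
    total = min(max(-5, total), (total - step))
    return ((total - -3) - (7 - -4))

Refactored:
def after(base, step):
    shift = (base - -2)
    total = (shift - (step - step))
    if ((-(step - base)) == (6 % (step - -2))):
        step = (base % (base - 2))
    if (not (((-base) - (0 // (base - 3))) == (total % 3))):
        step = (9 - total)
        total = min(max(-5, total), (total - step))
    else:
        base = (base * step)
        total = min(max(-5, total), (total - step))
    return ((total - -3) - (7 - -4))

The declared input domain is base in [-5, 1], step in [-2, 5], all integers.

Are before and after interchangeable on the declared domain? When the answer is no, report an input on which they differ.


Changes here: statement counts differ; and constant usage differs; and arithmetic usage differs; and min/max/abs usage differs; and local variable names differ; the full 56-point sweep finds no disagreement.
verdict: equivalent


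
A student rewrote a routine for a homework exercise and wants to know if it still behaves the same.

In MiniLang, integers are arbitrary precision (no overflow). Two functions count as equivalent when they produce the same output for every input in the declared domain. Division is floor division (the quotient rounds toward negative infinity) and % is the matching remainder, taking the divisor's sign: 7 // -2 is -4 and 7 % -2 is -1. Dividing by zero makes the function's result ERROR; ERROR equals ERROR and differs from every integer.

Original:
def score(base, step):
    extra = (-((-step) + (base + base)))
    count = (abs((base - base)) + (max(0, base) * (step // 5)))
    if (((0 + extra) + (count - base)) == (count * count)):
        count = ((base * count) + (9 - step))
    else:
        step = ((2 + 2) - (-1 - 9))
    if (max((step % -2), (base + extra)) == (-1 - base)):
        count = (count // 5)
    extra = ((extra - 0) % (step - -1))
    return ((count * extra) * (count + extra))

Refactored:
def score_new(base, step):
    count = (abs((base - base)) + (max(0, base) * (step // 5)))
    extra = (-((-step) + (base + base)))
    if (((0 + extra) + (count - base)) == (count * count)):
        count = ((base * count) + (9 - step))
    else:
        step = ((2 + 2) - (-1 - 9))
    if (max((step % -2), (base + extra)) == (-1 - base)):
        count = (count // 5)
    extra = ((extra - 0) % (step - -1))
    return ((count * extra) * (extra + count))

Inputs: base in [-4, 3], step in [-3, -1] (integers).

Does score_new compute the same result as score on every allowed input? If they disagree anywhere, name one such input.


The two are interchangeable: same computation, different form, and every declared input agrees.
One worked example (base=-3, step=-2) — score: extra=4, then count=0, then (((0 + extra) + (count - base)) == (count * count)) is false, then step=14, then (max((step % -2), (base + extra)) == (-1 - base)) is false, then extra=4, then returns 0; score_new: count=0, then extra=4, then (((0 + extra) + (count - base)) == (count * count)) is false, then step=14, then (max((step % -2), (base + extra)) == (-1 - base)) is false, then extra=4, then returns 0; agreement on 0.
Sweeping the whole domain (24 inputs) finds no disagreement.
verdict: equivalent


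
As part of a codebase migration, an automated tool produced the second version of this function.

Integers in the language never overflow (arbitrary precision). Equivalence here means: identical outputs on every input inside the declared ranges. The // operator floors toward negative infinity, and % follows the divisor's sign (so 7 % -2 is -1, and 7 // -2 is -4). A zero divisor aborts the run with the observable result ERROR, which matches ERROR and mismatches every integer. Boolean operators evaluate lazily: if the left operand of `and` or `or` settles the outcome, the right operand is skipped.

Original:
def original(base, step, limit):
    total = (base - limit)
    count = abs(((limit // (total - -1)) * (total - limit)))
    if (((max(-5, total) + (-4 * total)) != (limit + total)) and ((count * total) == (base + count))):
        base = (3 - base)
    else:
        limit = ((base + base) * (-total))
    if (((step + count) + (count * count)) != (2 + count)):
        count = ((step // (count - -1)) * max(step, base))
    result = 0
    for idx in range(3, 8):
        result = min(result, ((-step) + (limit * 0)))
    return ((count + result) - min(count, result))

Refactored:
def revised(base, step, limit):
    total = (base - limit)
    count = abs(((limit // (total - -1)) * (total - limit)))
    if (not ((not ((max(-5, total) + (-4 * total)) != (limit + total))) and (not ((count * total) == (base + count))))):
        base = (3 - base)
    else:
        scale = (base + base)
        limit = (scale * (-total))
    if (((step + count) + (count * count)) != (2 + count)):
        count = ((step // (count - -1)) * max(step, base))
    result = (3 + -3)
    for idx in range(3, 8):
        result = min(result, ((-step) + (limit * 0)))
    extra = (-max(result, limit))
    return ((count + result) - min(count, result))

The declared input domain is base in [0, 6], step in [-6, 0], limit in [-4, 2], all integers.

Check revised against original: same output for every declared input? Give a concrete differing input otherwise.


Input base=4, step=-6, limit=-4: 0 from original versus 1 from revised.
verdict: not equivalent; witness: base=4, step=-6, limit=-4


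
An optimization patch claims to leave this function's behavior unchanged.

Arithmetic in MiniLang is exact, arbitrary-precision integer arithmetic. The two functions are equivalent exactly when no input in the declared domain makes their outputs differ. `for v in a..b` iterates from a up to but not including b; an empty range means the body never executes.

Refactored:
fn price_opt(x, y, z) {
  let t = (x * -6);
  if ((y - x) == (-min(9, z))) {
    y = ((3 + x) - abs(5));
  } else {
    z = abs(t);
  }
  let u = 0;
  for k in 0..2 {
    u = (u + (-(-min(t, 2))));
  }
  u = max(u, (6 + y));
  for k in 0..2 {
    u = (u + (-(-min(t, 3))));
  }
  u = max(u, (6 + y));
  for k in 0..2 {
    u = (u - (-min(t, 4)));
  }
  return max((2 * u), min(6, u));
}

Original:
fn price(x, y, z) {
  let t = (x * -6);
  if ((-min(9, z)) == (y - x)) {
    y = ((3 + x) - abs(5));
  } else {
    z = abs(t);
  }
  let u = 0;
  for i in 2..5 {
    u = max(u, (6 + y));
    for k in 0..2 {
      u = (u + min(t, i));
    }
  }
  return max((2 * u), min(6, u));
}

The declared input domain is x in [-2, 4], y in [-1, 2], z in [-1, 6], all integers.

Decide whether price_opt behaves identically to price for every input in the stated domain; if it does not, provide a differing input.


Not equivalent: x=-2, y=-1, z=-1 separates them (40 vs 36).
price: t = 12; ((-min(9, z)) == (y - x)) -> true; y = -4; u = 0; [i=2]; u = 2; [k=0]; u = 4; [k=1]; u = 6; [i=3]; u = 6; [k=0]; u = 9; [k=1]; u = 12; [i=4]; u = 12; [k=0]; u = 16; [k=1]; u = 20; return 40
price_opt: t = 12; ((y - x) == (-min(9, z))) -> true; y = -4; u = 0; [k=0]; u = 2; [k=1]; u = 4; u = 4; [k=0]; u = 7; [k=1]; u = 10; u = 10; [k=0]; u = 14; [k=1]; u = 18; return 36
verdict: not equivalent; witness: x=-2, y=-1, z=-1


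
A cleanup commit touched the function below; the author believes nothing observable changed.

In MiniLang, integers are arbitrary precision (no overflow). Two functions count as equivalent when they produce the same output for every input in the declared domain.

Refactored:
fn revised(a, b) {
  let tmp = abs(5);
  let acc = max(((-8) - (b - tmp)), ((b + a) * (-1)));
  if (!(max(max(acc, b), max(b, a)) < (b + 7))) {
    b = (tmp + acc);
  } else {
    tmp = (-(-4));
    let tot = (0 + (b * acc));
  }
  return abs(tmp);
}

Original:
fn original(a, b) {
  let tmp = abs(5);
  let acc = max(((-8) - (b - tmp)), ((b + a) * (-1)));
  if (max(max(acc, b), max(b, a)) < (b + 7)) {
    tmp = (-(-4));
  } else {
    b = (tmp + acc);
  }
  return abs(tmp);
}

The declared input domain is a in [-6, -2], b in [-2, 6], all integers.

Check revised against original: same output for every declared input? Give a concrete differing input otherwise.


The two are interchangeable: arithmetic usage differs, plus constant usage differs, plus boolean connective usage differs, plus local variable names differ, plus statement counts differ, and every declared input agrees.
Tracing a=-5, b=-2: original: tmp := 5 | acc := 7 | (max(max(acc, b), max(b, a)) < (b + 7)): false | b := 12 | result 5 | revised: tmp := 5 | acc := 7 | (!(max(max(acc, b), max(b, a)) < (b + 7))): true | b := 12 | result 5 — matching result 5.
Checked all 45 inputs in the declared domain: the outputs agree on every one.
verdict: equivalent


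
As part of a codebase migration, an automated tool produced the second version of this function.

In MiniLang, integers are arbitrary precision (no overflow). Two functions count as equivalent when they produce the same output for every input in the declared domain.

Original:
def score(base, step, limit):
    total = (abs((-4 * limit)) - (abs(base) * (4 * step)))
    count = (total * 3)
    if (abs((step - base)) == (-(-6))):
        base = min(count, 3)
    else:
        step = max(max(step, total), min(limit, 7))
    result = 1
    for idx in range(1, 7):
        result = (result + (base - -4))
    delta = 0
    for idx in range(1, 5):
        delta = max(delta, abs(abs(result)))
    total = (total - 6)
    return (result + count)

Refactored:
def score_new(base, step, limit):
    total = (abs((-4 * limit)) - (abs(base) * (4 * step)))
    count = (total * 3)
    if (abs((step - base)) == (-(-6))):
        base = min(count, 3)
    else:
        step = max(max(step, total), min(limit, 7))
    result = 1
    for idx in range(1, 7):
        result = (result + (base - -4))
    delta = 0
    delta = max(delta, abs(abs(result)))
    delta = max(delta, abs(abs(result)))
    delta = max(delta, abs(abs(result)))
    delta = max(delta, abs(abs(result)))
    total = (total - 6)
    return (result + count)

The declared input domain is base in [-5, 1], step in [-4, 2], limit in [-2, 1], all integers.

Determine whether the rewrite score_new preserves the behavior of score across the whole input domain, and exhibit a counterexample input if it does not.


The two versions differ — the changes include loop structure differs; also statement counts differ; also min/max/abs usage differs.
One worked example (base=0, step=1, limit=1) — score: total = 4; count = 12; (abs((step - base)) == (-(-6))) -> false; step = 4; result = 1; [idx=1]; result = 5; [idx=2]; result = 9; [idx=3]; result = 13; [idx=4]; result = 17; [idx=5]; result = 21; [idx=6]; result = 25; delta = 0; [idx=1]; delta = 25; [idx=2]; delta = 25; [idx=3]; delta = 25; [idx=4]; delta = 25; total = -2; return 37; score_new: total = 4; count = 12; (abs((step - base)) == (-(-6))) -> false; step = 4; result = 1; [idx=1]; result = 5; [idx=2]; result = 9; [idx=3]; result = 13; [idx=4]; result = 17; [idx=5]; result = 21; [idx=6]; result = 25; delta = 0; delta = 25; delta = 25; delta = 25; delta = 25; total = -2; return 37; agreement on 37.
Across all 196 domain points the two functions coincide.
verdict: equivalent


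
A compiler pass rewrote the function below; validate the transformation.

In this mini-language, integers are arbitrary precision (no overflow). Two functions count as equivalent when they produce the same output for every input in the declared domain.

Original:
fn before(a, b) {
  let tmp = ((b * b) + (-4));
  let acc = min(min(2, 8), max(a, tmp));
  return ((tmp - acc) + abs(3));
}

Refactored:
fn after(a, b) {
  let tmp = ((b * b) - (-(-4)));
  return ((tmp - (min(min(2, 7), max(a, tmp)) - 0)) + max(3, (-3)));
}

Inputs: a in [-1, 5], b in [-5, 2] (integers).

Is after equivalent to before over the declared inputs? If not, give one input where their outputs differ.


Equivalent. The suspicious edit (`8` became `7`) never changes the result for any input inside the declared domain.
Every one of the 56 inputs gives matching results.
Tracing a=0, b=-4: before: tmp=12, then acc=2, then returns 13 | after: tmp=12, then returns 13 — matching result 13.
verdict: equivalent


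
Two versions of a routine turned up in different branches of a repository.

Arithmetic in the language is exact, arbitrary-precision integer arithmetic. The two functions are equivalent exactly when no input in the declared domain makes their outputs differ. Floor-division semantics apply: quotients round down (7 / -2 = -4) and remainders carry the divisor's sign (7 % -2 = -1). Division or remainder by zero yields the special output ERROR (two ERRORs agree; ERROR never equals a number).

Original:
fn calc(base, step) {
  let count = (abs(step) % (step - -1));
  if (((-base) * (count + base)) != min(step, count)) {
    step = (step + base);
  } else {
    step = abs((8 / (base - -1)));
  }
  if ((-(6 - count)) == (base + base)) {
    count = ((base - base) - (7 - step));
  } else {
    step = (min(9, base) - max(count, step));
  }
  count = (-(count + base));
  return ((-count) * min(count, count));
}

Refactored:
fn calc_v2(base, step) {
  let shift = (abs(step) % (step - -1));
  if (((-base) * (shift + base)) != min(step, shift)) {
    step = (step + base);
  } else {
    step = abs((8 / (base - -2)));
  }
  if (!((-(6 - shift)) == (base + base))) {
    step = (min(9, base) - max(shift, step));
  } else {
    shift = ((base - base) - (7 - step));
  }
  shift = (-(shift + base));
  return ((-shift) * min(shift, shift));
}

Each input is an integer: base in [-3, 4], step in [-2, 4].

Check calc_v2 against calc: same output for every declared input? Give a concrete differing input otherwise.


Try base=-2, step=4.
calc: count := 4 | (((-base) * (count + base)) != min(step, count)): false | step := 8 | ((-(6 - count)) == (base + base)): false | step := -10 | count := -2 | result -4
calc_v2: shift := 4 | (((-base) * (shift + base)) != min(step, shift)): false | divide-by-zero, output ERROR
-4 and ERROR differ, so these are not the same function on this domain.
verdict: not equivalent; witness: base=-2, step=4


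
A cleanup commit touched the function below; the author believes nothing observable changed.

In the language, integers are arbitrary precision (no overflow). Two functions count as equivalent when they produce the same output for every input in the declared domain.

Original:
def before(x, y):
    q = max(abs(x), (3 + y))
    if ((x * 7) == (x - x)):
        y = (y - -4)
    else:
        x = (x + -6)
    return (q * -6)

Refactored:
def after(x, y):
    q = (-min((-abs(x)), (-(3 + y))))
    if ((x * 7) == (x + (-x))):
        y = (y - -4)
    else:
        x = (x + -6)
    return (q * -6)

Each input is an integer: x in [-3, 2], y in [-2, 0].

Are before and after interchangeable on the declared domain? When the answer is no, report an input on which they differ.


The two are interchangeable: arithmetic usage differs, min/max/abs usage differs, and every declared input agrees.
One worked example (x=1, y=-1) — before: q = 2; ((x * 7) == (x - x)) -> false; x = -5; return -12; after: q = 2; ((x * 7) == (x + (-x))) -> false; x = -5; return -12; agreement on -12.
Checked all 18 inputs in the declared domain: the outputs agree on every one.
verdict: equivalent


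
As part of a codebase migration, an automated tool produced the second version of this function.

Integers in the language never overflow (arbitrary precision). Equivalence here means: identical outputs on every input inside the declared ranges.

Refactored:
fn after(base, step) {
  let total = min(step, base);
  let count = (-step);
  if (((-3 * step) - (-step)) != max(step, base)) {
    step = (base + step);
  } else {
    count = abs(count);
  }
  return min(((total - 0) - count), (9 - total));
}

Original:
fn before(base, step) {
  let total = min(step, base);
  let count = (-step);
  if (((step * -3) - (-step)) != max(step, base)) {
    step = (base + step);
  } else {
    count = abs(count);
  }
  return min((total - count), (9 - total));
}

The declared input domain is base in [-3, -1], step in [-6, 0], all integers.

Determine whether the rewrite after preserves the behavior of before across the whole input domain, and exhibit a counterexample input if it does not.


This is a faithful refactor — arithmetic usage differs, constant usage differs, but the computed results match everywhere.
Tracing base=-3, step=-4: before: total := -4 | count := 4 | (((step * -3) - (-step)) != max(step, base)): true | step := -7 | result -8 | after: total := -4 | count := 4 | (((-3 * step) - (-step)) != max(step, base)): true | step := -7 | result -8 — matching result -8.
Sweeping the whole domain (21 inputs) finds no disagreement.
verdict: equivalent


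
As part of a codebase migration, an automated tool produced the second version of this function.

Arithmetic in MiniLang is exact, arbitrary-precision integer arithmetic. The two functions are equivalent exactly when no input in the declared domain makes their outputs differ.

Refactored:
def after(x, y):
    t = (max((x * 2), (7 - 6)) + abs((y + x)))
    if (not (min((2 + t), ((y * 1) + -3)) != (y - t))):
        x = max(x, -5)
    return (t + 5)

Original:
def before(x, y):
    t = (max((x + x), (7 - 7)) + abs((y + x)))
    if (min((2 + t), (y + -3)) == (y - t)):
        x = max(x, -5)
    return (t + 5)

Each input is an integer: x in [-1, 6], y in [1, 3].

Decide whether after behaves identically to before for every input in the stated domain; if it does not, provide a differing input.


At x=-1, y=1: before gives 5, after gives 6.
verdict: not equivalent; witness: x=-1, y=1


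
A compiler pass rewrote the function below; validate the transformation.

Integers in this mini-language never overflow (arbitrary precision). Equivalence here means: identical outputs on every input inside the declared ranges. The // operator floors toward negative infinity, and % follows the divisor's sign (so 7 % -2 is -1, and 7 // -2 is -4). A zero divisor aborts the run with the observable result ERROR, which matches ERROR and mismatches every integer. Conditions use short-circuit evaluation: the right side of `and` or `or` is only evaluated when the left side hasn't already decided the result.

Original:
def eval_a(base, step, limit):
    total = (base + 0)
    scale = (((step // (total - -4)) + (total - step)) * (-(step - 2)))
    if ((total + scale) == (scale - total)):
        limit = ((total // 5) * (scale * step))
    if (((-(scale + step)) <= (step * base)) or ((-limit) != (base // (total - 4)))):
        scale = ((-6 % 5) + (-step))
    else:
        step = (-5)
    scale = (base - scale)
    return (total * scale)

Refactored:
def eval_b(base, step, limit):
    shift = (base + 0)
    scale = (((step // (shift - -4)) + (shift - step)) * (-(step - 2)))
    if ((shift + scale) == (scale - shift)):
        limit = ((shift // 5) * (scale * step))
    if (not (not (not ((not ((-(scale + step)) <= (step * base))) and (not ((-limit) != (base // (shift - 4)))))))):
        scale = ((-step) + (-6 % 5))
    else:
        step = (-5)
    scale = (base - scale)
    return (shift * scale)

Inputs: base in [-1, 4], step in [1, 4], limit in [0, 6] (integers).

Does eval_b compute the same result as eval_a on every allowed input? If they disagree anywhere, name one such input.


Equivalent — the differences include boolean connective usage differs, and local variable names differ, yet no declared input distinguishes the two.
As a probe, take base=4, step=4, limit=4: eval_a runs total = 4; scale = 0; ((total + scale) == (scale - total)) -> false; (((-(scale + step)) <= (step * base)) or ((-limit) != (base // (total - 4)))) -> true; scale = 0; scale = 4; return 16; eval_b runs shift = 4; scale = 0; ((shift + scale) == (scale - shift)) -> false; (not (not (not ((not ((-(scale + step)) <= (step * base))) and (not ((-limit) != (base // (shift - 4)))))))) -> true; scale = 0; scale = 4; return 16; both end at 16.
An exhaustive pass over the 168 declared inputs shows identical outputs.
verdict: equivalent
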